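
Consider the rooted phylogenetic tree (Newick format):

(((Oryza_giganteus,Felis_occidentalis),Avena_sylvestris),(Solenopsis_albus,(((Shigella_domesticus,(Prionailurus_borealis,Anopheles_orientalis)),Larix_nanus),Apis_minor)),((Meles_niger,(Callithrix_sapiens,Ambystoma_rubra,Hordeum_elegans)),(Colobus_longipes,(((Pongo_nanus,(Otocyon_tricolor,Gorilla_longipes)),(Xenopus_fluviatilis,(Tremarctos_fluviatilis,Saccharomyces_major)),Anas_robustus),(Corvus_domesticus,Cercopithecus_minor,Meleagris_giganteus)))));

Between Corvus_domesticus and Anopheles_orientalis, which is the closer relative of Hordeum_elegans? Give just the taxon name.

Corvus_domesticus

The MRCA of Hordeum_elegans and Corvus_domesticus subtends ((Meles_niger,(Callithrix_sapiens,Ambystoma_rubra,Hordeum_elegans)),(Colobus_longipes,(((Pongo_nanus,(Otocyon_tricolor,Gorilla_longipes)),(Xenopus_fluviatilis,(Tremarctos_fluviatilis,Saccharomyces_major)),Anas_robustus),(Corvus_domesticus,Cercopithecus_minor,Meleagris_giganteus)))) (15 taxa).
The MRCA of Hordeum_elegans and Anopheles_orientalis is the root, subtending the entire tree (24 taxa).
The first is nested inside the second, so Hordeum_elegans shares a more recent common ancestor with Corvus_domesticus.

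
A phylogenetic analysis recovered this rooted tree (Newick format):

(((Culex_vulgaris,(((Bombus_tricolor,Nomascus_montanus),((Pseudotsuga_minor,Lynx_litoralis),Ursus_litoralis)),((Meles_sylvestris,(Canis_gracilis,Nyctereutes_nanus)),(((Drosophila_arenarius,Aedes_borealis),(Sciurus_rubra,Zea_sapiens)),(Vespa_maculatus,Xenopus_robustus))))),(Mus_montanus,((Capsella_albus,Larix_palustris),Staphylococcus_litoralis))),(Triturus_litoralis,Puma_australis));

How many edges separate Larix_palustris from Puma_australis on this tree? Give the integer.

7

The MRCA of Larix_palustris and Puma_australis is the root of the tree.
From Larix_palustris up to that node: 5 branches. From Puma_australis up to the same node: 2 branches. Total: 5 + 2 = 7.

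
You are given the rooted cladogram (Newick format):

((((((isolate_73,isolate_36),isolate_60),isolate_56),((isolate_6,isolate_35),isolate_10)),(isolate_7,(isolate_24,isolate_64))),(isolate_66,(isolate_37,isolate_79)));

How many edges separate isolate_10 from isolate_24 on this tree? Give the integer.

The MRCA of isolate_10 and isolate_24 is the node subtending (((((isolate_73,isolate_36),isolate_60),isolate_56),((isolate_6,isolate_35),isolate_10)),(isolate_7,(isolate_24,isolate_64))).
From isolate_10 up to that node: 3 branches. From isolate_24 up to the same node: 3 branches. Total: 3 + 3 = 6.

6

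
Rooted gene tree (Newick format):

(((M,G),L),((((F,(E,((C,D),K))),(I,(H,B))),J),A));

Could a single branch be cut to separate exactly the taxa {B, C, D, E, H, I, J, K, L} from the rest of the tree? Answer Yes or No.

The MRCA of the listed taxa is the root, so the smallest clade containing them is the whole tree.
That clade also contains A, F, G, M, which are not in the proposed group, so the group is not monophyletic.

No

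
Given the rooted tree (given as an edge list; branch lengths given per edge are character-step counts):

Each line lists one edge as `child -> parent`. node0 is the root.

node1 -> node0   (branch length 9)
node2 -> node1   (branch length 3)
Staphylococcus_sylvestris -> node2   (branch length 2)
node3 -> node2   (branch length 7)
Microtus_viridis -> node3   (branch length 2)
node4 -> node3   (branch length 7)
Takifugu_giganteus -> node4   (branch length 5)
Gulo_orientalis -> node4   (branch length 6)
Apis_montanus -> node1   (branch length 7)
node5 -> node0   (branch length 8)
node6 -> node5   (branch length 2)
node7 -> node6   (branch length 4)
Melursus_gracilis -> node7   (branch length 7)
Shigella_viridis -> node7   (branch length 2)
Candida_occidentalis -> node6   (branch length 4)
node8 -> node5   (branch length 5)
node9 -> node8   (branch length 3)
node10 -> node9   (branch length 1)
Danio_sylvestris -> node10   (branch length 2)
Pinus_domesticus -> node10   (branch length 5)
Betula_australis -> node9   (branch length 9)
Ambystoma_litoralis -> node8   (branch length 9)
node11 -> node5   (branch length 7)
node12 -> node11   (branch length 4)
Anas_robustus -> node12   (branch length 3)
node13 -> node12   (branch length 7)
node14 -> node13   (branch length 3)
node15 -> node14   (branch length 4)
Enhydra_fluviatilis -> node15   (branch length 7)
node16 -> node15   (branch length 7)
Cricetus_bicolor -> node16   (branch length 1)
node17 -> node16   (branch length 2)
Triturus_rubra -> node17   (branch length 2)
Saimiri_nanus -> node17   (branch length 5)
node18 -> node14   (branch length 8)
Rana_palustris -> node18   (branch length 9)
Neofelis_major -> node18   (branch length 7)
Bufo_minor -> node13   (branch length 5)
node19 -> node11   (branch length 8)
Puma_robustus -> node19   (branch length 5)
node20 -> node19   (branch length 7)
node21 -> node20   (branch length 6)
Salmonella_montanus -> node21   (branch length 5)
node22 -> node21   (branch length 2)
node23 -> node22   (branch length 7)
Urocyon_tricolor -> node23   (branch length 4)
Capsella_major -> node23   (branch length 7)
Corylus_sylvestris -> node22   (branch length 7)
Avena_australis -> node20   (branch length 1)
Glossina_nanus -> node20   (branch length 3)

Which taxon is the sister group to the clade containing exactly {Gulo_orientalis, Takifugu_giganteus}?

Microtus_viridis

The clade containing exactly {Gulo_orientalis, Takifugu_giganteus} attaches to the tree at the node subtending (Microtus_viridis,(Takifugu_giganteus,Gulo_orientalis)).
The other lineage descending from that same node — the sister group — is the single tip Microtus_viridis.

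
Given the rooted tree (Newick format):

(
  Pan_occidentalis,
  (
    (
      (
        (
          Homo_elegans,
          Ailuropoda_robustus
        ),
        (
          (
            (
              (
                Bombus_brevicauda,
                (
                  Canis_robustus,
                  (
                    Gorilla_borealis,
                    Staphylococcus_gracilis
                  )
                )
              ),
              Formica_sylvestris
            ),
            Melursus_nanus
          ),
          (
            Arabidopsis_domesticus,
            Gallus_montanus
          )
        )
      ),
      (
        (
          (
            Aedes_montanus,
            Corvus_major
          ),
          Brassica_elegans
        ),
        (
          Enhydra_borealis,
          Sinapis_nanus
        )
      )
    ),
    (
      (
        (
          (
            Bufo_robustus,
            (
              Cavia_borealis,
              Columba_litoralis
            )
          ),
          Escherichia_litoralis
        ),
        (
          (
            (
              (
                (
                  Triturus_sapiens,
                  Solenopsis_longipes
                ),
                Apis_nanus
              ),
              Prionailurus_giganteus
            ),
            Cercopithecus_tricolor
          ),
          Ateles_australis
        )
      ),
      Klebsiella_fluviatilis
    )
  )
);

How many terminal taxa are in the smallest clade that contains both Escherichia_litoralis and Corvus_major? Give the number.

26

The MRCA of Escherichia_litoralis and Corvus_major is the node subtending ((((Homo_elegans,Ailuropoda_robustus),((((Bombus_brevicauda,(Canis_robustus,(Gorilla_borealis,Staphylococcus_gracilis))),Formica_sylvestris),Melursus_nanus),(Arabidopsis_domesticus,Gallus_montanus))),(((Aedes_montanus,Corvus_major),Brassica_elegans),(Enhydra_borealis,Sinapis_nanus))),((((Bufo_robustus,(Cavia_borealis,Columba_litoralis)),Escherichia_litoralis),(((((Triturus_sapiens,Solenopsis_longipes),Apis_nanus),Prionailurus_giganteus),Cercopithecus_tricolor),Ateles_australis)),Klebsiella_fluviatilis)).
That clade contains 26 terminal taxa: Aedes_montanus, Ailuropoda_robustus, Apis_nanus, Arabidopsis_domesticus, Ateles_australis, Bombus_brevicauda, Brassica_elegans, Bufo_robustus, Canis_robustus, Cavia_borealis, Cercopithecus_tricolor, Columba_litoralis, Corvus_major, Enhydra_borealis, Escherichia_litoralis, Formica_sylvestris, Gallus_montanus, Gorilla_borealis, Homo_elegans, Klebsiella_fluviatilis, Melursus_nanus, Prionailurus_giganteus, Sinapis_nanus, Solenopsis_longipes, Staphylococcus_gracilis, Triturus_sapiens.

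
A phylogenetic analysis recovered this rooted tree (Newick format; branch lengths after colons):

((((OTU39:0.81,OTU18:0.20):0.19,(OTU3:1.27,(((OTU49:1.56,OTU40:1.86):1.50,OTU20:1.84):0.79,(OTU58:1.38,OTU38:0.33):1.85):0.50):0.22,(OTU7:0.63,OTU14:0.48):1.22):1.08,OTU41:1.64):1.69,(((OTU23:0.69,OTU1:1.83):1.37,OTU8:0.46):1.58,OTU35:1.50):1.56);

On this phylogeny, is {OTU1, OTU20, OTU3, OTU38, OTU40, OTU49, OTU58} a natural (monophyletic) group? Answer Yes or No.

No

The MRCA of the listed taxa is the root, so the smallest clade containing them is the whole tree.
That clade also contains OTU14, OTU18, OTU23, OTU35, OTU39, OTU41, OTU7, OTU8, which are not in the proposed group, so the group is not monophyletic.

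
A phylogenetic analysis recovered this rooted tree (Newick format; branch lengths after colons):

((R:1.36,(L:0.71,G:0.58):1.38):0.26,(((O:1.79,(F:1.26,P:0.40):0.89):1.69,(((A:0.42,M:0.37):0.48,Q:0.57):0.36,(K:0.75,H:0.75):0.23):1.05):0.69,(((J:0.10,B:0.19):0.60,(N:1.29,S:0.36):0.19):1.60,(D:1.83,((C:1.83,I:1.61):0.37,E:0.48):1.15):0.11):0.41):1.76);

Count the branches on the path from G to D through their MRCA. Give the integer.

The MRCA of G and D is the root of the tree.
From G up to that node: 3 branches. From D up to the same node: 4 branches. Total: 3 + 4 = 7.

7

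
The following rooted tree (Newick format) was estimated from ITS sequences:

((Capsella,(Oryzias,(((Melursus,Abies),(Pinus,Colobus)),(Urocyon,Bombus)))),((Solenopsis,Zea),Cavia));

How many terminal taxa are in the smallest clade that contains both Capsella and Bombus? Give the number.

8

The MRCA of Capsella and Bombus is the node subtending (Capsella,(Oryzias,(((Melursus,Abies),(Pinus,Colobus)),(Urocyon,Bombus)))).
That clade contains 8 terminal taxa: Abies, Bombus, Capsella, Colobus, Melursus, Oryzias, Pinus, Urocyon.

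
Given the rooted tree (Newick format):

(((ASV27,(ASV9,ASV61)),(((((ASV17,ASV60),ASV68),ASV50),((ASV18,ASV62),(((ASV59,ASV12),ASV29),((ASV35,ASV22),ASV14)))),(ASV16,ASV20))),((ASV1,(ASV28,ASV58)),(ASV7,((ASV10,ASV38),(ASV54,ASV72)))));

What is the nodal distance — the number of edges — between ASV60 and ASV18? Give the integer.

The MRCA of ASV60 and ASV18 is the node subtending ((((ASV17,ASV60),ASV68),ASV50),((ASV18,ASV62),(((ASV59,ASV12),ASV29),((ASV35,ASV22),ASV14)))).
From ASV60 up to that node: 4 branches. From ASV18 up to the same node: 3 branches. Total: 4 + 3 = 7.

7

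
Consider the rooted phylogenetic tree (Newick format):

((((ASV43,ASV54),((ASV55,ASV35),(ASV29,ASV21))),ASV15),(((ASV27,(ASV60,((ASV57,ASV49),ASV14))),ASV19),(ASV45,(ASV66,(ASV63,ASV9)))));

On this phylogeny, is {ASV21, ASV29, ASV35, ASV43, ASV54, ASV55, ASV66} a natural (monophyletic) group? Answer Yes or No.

The MRCA of the listed taxa is the root, so the smallest clade containing them is the whole tree.
That clade also contains ASV14, ASV15, ASV19, ASV27, ASV45, ASV49, ASV57, ASV60, ASV63, ASV9, which are not in the proposed group, so the group is not monophyletic.

No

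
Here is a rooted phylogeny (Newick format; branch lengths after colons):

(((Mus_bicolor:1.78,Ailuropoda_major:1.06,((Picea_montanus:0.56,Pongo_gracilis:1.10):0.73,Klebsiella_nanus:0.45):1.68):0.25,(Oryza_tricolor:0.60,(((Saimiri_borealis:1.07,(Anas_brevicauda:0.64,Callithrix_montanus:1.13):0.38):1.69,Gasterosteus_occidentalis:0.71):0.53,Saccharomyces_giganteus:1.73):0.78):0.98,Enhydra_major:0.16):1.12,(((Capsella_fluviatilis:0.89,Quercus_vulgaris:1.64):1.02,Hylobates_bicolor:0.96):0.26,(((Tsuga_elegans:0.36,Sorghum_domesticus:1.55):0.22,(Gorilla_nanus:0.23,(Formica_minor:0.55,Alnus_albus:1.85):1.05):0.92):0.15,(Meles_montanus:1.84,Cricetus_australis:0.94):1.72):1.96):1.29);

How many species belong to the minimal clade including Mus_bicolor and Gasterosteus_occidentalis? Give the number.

12

The MRCA of Mus_bicolor and Gasterosteus_occidentalis is the node subtending ((Mus_bicolor,Ailuropoda_major,((Picea_montanus,Pongo_gracilis),Klebsiella_nanus)),(Oryza_tricolor,(((Saimiri_borealis,(Anas_brevicauda,Callithrix_montanus)),Gasterosteus_occidentalis),Saccharomyces_giganteus)),Enhydra_major).
That clade contains 12 terminal taxa: Ailuropoda_major, Anas_brevicauda, Callithrix_montanus, Enhydra_major, Gasterosteus_occidentalis, Klebsiella_nanus, Mus_bicolor, Oryza_tricolor, Picea_montanus, Pongo_gracilis, Saccharomyces_giganteus, Saimiri_borealis.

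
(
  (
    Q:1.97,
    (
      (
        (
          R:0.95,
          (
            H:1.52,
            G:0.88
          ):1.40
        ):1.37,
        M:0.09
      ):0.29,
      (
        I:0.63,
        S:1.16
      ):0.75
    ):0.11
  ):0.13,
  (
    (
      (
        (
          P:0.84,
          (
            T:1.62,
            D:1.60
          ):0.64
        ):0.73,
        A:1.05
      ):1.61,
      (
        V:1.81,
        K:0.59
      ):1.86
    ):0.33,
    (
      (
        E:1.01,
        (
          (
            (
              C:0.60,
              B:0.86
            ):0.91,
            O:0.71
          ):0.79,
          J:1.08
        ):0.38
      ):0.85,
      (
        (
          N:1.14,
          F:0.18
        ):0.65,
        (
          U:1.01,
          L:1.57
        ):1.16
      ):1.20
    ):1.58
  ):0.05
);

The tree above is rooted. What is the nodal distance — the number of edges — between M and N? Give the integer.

9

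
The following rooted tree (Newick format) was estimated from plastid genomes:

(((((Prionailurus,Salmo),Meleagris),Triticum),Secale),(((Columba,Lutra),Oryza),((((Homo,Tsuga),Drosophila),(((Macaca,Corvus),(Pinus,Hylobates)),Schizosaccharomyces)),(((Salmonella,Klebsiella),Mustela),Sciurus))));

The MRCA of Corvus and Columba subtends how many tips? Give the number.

15

The MRCA of Corvus and Columba is the node subtending (((Columba,Lutra),Oryza),((((Homo,Tsuga),Drosophila),(((Macaca,Corvus),(Pinus,Hylobates)),Schizosaccharomyces)),(((Salmonella,Klebsiella),Mustela),Sciurus))).
That clade contains 15 terminal taxa: Columba, Corvus, Drosophila, Homo, Hylobates, Klebsiella, Lutra, Macaca, Mustela, Oryza, Pinus, Salmonella, Schizosaccharomyces, Sciurus, Tsuga.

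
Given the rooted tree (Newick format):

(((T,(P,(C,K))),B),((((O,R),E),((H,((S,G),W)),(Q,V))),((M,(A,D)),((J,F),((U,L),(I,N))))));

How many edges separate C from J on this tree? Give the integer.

The MRCA of C and J is the root of the tree.
From C up to that node: 5 branches. From J up to the same node: 5 branches. Total: 5 + 5 = 10.

10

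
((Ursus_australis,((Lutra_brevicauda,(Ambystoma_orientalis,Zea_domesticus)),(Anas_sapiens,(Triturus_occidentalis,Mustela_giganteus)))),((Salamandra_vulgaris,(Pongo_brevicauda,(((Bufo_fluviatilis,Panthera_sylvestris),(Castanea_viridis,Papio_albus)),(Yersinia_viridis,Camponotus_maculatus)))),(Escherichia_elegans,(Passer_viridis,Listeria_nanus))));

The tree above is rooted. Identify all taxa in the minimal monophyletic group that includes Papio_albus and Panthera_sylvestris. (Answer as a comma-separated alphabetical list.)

Tracing Papio_albus: it sits inside (Castanea_viridis,Papio_albus).
Tracing Panthera_sylvestris: it sits inside (Bufo_fluviatilis,Panthera_sylvestris).
The smallest clade enclosing both is ((Bufo_fluviatilis,Panthera_sylvestris),(Castanea_viridis,Papio_albus)); the answer is its 4 terminal taxa in alphabetical order.

Bufo_fluviatilis, Castanea_viridis, Panthera_sylvestris, Papio_albus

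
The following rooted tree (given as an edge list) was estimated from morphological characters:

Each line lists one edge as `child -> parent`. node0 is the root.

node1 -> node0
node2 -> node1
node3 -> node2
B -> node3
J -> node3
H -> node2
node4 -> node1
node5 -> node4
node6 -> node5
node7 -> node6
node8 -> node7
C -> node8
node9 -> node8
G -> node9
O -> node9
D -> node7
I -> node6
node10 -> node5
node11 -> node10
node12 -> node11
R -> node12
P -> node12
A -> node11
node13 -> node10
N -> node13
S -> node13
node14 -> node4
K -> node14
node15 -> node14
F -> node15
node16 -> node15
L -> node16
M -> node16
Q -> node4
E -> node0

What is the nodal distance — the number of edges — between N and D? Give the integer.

6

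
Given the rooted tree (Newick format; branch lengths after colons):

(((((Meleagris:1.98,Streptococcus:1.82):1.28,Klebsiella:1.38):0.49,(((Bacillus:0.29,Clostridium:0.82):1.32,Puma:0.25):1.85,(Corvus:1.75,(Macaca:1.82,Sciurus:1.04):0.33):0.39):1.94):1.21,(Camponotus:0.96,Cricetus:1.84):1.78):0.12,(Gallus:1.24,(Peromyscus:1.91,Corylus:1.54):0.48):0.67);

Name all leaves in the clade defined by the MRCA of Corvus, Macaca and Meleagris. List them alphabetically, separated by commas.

Bacillus, Clostridium, Corvus, Klebsiella, Macaca, Meleagris, Puma, Sciurus, Streptococcus

Tracing Corvus: it sits inside (Corvus,(Macaca,Sciurus)).
Tracing Macaca: it sits inside (Macaca,Sciurus).
Tracing Meleagris: it sits inside (Meleagris,Streptococcus).
The smallest clade enclosing all 3 is (((Meleagris,Streptococcus),Klebsiella),(((Bacillus,Clostridium),Puma),(Corvus,(Macaca,Sciurus)))); the answer is its 9 terminal taxa in alphabetical order.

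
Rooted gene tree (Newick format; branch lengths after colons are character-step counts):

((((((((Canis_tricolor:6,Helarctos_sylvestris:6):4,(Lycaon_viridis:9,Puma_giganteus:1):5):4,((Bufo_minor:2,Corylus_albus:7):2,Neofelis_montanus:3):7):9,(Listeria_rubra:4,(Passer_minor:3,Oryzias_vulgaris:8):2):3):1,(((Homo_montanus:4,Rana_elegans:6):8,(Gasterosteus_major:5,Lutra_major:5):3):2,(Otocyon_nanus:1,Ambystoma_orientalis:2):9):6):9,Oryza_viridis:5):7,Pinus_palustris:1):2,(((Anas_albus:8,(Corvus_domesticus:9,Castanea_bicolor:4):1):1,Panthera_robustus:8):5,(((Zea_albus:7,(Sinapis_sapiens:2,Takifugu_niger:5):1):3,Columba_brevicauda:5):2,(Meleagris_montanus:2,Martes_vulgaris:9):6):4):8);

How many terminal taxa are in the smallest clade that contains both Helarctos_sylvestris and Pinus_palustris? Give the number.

The MRCA of Helarctos_sylvestris and Pinus_palustris is the node subtending (((((((Canis_tricolor,Helarctos_sylvestris),(Lycaon_viridis,Puma_giganteus)),((Bufo_minor,Corylus_albus),Neofelis_montanus)),(Listeria_rubra,(Passer_minor,Oryzias_vulgaris))),(((Homo_montanus,Rana_elegans),(Gasterosteus_major,Lutra_major)),(Otocyon_nanus,Ambystoma_orientalis))),Oryza_viridis),Pinus_palustris).
That clade contains 18 terminal taxa: Ambystoma_orientalis, Bufo_minor, Canis_tricolor, Corylus_albus, Gasterosteus_major, Helarctos_sylvestris, Homo_montanus, Listeria_rubra, Lutra_major, Lycaon_viridis, Neofelis_montanus, Oryza_viridis, Oryzias_vulgaris, Otocyon_nanus, Passer_minor, Pinus_palustris, Puma_giganteus, Rana_elegans.

18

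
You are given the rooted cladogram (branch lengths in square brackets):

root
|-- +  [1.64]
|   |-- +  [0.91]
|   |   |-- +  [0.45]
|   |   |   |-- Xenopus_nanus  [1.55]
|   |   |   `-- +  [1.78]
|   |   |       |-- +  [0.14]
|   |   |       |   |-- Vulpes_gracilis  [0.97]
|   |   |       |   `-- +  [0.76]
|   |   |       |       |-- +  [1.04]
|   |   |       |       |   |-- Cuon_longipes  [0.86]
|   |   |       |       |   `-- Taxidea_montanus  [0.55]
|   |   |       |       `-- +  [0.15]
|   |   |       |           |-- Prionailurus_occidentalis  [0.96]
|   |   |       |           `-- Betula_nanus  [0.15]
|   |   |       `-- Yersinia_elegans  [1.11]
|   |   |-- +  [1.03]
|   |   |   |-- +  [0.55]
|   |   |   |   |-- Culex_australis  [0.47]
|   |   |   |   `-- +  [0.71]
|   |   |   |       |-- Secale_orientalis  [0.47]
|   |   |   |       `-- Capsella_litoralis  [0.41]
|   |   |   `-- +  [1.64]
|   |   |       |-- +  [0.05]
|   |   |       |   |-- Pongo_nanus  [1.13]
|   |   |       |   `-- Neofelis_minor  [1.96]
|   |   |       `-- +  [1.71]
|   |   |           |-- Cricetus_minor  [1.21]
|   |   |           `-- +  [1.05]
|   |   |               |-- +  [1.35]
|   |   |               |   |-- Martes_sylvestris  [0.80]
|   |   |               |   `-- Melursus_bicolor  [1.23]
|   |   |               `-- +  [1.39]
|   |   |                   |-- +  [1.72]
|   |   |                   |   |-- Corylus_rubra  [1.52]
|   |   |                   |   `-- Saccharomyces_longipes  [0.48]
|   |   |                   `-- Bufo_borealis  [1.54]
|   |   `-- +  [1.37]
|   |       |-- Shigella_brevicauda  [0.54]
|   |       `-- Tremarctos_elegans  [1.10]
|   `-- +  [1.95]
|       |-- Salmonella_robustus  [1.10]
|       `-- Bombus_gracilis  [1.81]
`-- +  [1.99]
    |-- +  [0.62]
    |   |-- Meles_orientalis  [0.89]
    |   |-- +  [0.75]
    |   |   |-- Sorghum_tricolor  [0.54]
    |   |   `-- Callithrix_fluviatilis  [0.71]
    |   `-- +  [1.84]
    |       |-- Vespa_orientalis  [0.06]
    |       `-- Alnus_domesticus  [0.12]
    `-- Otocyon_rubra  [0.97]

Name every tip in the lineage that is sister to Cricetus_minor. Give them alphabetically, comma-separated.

Cricetus_minor attaches to the tree at the node subtending (Cricetus_minor,((Martes_sylvestris,Melursus_bicolor),((Corylus_rubra,Saccharomyces_longipes),Bufo_borealis))).
The other lineage descending from that same node — the sister group — is ((Martes_sylvestris,Melursus_bicolor),((Corylus_rubra,Saccharomyces_longipes),Bufo_borealis)); its 5 tips in alphabetical order are the answer.

Bufo_borealis, Corylus_rubra, Martes_sylvestris, Melursus_bicolor, Saccharomyces_longipes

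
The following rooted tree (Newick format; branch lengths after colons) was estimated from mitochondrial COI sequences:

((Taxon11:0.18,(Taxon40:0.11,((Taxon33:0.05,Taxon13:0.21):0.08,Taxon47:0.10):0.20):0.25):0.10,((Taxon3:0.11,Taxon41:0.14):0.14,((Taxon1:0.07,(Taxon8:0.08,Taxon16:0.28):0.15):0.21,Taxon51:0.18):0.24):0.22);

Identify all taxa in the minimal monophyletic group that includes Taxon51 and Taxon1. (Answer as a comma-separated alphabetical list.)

Taxon1, Taxon16, Taxon51, Taxon8

Tracing Taxon51: it sits inside ((Taxon1,(Taxon8,Taxon16)),Taxon51).
Tracing Taxon1: it sits inside (Taxon1,(Taxon8,Taxon16)).
The smallest clade enclosing both is ((Taxon1,(Taxon8,Taxon16)),Taxon51); the answer is its 4 terminal taxa in alphabetical order.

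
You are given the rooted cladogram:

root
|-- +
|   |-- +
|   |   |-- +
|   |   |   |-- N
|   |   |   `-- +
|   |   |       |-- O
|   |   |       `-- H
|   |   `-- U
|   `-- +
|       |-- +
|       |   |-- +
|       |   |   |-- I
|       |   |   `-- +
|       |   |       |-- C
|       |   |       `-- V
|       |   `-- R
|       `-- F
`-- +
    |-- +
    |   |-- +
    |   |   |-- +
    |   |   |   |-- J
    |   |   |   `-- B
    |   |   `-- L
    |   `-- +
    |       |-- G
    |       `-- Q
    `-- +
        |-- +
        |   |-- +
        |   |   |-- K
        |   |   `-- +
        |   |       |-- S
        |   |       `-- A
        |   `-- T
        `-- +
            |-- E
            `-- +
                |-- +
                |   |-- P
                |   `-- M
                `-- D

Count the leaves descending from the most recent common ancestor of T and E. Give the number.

8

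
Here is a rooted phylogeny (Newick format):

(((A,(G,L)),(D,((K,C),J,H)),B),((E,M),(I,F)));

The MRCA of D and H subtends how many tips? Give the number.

The MRCA of D and H is the node subtending (D,((K,C),J,H)).
That clade contains 5 terminal taxa: C, D, H, J, K.

5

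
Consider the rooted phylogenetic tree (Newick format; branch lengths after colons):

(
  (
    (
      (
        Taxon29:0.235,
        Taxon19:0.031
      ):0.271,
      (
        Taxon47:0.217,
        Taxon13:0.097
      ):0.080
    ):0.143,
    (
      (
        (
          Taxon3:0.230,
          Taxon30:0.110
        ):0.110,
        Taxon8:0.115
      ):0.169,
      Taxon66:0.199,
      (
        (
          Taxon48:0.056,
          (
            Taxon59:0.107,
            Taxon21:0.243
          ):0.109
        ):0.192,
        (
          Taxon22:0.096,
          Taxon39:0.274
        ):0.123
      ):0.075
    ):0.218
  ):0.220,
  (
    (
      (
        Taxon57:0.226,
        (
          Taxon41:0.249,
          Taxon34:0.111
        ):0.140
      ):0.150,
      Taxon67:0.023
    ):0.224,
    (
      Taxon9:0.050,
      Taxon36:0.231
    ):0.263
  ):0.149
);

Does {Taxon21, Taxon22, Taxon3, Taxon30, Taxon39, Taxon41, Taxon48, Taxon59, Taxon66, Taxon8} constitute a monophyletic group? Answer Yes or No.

No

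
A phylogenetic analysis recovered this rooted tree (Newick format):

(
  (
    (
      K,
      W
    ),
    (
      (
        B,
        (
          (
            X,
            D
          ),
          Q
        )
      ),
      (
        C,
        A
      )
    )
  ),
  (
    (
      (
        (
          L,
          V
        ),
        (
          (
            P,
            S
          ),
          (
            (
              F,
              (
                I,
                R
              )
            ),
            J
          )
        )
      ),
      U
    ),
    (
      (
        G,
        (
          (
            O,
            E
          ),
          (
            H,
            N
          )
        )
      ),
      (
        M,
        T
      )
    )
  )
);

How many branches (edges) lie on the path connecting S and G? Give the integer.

8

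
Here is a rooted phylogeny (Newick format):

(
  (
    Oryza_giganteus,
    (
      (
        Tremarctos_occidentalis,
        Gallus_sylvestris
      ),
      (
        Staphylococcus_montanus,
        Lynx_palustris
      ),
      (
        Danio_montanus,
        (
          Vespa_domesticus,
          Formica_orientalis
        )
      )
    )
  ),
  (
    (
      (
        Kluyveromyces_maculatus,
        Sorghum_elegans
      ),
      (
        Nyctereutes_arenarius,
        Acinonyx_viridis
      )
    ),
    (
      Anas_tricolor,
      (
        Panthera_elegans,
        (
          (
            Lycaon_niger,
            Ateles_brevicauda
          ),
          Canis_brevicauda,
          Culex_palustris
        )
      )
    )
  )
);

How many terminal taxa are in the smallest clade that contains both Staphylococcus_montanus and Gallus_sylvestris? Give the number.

7

The MRCA of Staphylococcus_montanus and Gallus_sylvestris is the node subtending ((Tremarctos_occidentalis,Gallus_sylvestris),(Staphylococcus_montanus,Lynx_palustris),(Danio_montanus,(Vespa_domesticus,Formica_orientalis))).
That clade contains 7 terminal taxa: Danio_montanus, Formica_orientalis, Gallus_sylvestris, Lynx_palustris, Staphylococcus_montanus, Tremarctos_occidentalis, Vespa_domesticus.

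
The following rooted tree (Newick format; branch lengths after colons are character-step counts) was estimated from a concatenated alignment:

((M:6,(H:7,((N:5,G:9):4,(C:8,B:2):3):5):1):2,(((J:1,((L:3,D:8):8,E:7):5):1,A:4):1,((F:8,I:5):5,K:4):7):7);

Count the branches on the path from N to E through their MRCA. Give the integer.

The MRCA of N and E is the root of the tree.
From N up to that node: 5 branches. From E up to the same node: 5 branches. Total: 5 + 5 = 10.

10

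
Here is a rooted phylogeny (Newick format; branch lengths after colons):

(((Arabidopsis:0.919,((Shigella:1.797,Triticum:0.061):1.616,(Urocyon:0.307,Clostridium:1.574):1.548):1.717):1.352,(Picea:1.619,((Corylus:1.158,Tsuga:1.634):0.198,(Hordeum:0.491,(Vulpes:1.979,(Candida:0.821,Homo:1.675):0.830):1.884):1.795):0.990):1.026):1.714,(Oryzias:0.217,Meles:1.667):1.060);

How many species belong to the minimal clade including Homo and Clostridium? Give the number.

The MRCA of Homo and Clostridium is the node subtending ((Arabidopsis,((Shigella,Triticum),(Urocyon,Clostridium))),(Picea,((Corylus,Tsuga),(Hordeum,(Vulpes,(Candida,Homo)))))).
That clade contains 12 terminal taxa: Arabidopsis, Candida, Clostridium, Corylus, Homo, Hordeum, Picea, Shigella, Triticum, Tsuga, Urocyon, Vulpes.

12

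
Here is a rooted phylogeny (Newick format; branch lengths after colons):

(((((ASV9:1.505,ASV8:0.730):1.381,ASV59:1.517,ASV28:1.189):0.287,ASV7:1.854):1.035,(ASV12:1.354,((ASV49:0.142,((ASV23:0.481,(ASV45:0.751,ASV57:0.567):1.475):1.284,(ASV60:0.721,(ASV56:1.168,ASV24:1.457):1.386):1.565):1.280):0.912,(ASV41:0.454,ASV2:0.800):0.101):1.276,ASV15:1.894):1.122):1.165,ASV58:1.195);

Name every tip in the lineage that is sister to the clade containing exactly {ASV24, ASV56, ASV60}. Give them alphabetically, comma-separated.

ASV23, ASV45, ASV57

The clade containing exactly {ASV24, ASV56, ASV60} attaches to the tree at the node subtending ((ASV23,(ASV45,ASV57)),(ASV60,(ASV56,ASV24))).
The other lineage descending from that same node — the sister group — is (ASV23,(ASV45,ASV57)); its 3 tips in alphabetical order are the answer.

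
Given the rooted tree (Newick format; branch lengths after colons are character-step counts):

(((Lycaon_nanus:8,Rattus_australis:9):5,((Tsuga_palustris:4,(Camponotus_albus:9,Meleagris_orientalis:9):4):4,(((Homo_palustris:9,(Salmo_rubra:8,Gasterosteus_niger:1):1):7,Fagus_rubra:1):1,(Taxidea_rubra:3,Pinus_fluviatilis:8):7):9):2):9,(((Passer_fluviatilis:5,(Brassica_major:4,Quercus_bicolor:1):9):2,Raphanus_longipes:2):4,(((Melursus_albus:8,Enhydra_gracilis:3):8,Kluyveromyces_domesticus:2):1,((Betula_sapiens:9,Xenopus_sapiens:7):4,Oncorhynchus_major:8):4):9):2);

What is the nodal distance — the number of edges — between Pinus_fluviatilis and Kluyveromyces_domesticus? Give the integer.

9

The MRCA of Pinus_fluviatilis and Kluyveromyces_domesticus is the root of the tree.
From Pinus_fluviatilis up to that node: 5 branches. From Kluyveromyces_domesticus up to the same node: 4 branches. Total: 5 + 4 = 9.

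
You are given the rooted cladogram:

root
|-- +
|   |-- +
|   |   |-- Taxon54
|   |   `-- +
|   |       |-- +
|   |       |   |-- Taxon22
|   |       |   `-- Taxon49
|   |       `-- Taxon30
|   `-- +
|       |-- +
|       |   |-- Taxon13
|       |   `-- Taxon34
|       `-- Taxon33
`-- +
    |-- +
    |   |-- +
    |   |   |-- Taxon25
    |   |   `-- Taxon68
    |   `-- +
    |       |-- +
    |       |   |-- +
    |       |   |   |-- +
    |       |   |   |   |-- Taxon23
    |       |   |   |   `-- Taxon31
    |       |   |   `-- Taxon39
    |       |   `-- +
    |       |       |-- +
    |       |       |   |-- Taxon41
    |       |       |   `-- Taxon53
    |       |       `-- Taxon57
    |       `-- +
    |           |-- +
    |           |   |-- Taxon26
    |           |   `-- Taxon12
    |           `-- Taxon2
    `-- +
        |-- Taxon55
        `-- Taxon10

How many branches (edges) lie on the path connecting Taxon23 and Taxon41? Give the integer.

6

The MRCA of Taxon23 and Taxon41 is the node subtending (((Taxon23,Taxon31),Taxon39),((Taxon41,Taxon53),Taxon57)).
From Taxon23 up to that node: 3 branches. From Taxon41 up to the same node: 3 branches. Total: 3 + 3 = 6.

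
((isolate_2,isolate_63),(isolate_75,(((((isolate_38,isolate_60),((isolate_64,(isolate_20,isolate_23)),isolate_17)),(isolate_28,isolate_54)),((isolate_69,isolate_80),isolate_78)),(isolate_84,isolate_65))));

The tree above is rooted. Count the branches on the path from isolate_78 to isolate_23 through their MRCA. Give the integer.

8

The MRCA of isolate_78 and isolate_23 is the node subtending ((((isolate_38,isolate_60),((isolate_64,(isolate_20,isolate_23)),isolate_17)),(isolate_28,isolate_54)),((isolate_69,isolate_80),isolate_78)).
From isolate_78 up to that node: 2 branches. From isolate_23 up to the same node: 6 branches. Total: 2 + 6 = 8.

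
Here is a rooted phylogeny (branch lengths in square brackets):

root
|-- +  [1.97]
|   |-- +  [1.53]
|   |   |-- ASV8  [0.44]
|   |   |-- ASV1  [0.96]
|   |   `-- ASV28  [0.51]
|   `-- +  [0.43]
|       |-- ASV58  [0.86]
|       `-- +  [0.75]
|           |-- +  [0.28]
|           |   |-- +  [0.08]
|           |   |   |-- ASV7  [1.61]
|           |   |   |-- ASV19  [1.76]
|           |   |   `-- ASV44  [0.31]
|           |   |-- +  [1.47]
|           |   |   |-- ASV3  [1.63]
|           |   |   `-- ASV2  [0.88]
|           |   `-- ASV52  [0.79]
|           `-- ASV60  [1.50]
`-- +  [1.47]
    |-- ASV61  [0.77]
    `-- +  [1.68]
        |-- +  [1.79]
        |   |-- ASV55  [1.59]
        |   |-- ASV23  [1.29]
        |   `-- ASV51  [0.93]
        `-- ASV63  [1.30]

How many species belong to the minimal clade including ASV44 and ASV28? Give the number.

11

The MRCA of ASV44 and ASV28 is the node subtending ((ASV8,ASV1,ASV28),(ASV58,(((ASV7,ASV19,ASV44),(ASV3,ASV2),ASV52),ASV60))).
That clade contains 11 terminal taxa: ASV1, ASV19, ASV2, ASV28, ASV3, ASV44, ASV52, ASV58, ASV60, ASV7, ASV8.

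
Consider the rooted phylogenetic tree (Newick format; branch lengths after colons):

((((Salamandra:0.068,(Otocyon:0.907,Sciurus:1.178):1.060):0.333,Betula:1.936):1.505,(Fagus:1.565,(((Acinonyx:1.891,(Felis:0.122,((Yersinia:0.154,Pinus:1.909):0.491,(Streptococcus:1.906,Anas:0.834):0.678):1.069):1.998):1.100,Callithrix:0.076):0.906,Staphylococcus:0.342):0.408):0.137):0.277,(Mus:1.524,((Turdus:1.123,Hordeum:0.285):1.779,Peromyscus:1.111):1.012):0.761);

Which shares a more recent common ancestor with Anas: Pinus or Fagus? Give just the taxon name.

Pinus

The MRCA of Anas and Pinus subtends ((Yersinia,Pinus),(Streptococcus,Anas)) (4 taxa).
The MRCA of Anas and Fagus subtends (Fagus,(((Acinonyx,(Felis,((Yersinia,Pinus),(Streptococcus,Anas)))),Callithrix),Staphylococcus)) (9 taxa).
The first is nested inside the second, so Anas shares a more recent common ancestor with Pinus.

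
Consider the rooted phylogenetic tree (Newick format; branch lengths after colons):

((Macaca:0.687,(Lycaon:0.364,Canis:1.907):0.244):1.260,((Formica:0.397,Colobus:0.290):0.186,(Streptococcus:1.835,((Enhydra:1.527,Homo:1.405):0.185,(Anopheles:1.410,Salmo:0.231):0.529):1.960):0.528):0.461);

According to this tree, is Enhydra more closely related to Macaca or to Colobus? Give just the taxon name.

Colobus

The MRCA of Enhydra and Colobus subtends ((Formica,Colobus),(Streptococcus,((Enhydra,Homo),(Anopheles,Salmo)))) (7 taxa).
The MRCA of Enhydra and Macaca is the root, subtending the entire tree (10 taxa).
The first is nested inside the second, so Enhydra shares a more recent common ancestor with Colobus.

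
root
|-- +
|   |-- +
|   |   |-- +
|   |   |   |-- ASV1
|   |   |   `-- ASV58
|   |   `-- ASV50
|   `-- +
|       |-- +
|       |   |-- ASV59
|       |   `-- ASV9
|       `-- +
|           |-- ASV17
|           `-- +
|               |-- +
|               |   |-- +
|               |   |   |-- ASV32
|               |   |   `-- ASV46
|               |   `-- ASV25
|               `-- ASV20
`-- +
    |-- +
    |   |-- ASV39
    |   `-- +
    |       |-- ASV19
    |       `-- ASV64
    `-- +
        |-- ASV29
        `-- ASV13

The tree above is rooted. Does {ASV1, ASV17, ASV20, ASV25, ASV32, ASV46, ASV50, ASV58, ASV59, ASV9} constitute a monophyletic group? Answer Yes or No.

Yes

The most recent common ancestor of these taxa subtends (((ASV1,ASV58),ASV50),((ASV59,ASV9),(ASV17,(((ASV32,ASV46),ASV25),ASV20)))).
That clade has exactly 10 tips — every listed taxon and nothing else — so the group is monophyletic.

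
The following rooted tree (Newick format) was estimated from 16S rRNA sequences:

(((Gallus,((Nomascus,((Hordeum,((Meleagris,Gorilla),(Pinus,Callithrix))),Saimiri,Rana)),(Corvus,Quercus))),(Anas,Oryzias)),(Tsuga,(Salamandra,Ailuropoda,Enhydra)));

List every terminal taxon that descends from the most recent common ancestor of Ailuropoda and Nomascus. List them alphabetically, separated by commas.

Tracing Ailuropoda: it sits inside (Salamandra,Ailuropoda,Enhydra).
Tracing Nomascus: it sits inside (Nomascus,((Hordeum,((Meleagris,Gorilla),(Pinus,Callithrix))),Saimiri,Rana)).
The smallest clade enclosing both is the whole tree (their MRCA is the root), so the answer is all 17 tips in alphabetical order.

Ailuropoda, Anas, Callithrix, Corvus, Enhydra, Gallus, Gorilla, Hordeum, Meleagris, Nomascus, Oryzias, Pinus, Quercus, Rana, Saimiri, Salamandra, Tsuga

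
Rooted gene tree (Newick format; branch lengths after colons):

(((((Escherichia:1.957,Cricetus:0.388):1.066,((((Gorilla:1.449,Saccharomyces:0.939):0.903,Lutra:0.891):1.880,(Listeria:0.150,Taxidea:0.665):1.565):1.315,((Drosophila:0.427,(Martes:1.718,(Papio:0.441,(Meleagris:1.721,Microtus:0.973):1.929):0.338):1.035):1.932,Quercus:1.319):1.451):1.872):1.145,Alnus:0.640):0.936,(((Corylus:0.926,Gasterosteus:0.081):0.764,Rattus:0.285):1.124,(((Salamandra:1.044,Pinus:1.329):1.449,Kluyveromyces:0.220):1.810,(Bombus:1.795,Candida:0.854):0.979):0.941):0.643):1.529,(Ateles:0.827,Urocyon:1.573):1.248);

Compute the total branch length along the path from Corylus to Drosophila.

11.220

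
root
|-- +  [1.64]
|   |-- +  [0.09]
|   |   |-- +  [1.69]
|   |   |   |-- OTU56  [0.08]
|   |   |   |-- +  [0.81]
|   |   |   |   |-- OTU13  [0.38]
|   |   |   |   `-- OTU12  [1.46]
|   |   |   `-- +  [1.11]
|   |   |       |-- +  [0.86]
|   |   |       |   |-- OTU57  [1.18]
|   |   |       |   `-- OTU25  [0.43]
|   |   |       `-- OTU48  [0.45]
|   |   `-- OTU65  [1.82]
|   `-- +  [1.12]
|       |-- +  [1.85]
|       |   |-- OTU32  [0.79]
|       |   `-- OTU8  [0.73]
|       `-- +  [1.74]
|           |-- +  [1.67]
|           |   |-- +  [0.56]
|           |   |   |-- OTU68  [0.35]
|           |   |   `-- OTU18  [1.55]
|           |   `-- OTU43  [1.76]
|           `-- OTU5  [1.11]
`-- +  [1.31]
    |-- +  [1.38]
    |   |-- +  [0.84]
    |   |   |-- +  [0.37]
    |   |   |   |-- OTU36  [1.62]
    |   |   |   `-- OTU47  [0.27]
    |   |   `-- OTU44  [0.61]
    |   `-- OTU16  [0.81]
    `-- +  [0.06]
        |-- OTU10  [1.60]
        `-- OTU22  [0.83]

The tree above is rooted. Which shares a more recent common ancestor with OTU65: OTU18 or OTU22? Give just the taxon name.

OTU18

The MRCA of OTU65 and OTU18 subtends (((OTU56,(OTU13,OTU12),((OTU57,OTU25),OTU48)),OTU65),((OTU32,OTU8),(((OTU68,OTU18),OTU43),OTU5))) (13 taxa).
The MRCA of OTU65 and OTU22 is the root, subtending the entire tree (19 taxa).
The first is nested inside the second, so OTU65 shares a more recent common ancestor with OTU18.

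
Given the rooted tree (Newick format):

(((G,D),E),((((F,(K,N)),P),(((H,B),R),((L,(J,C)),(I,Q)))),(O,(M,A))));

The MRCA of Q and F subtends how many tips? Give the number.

12

The MRCA of Q and F is the node subtending (((F,(K,N)),P),(((H,B),R),((L,(J,C)),(I,Q)))).
That clade contains 12 terminal taxa: B, C, F, H, I, J, K, L, N, P, Q, R.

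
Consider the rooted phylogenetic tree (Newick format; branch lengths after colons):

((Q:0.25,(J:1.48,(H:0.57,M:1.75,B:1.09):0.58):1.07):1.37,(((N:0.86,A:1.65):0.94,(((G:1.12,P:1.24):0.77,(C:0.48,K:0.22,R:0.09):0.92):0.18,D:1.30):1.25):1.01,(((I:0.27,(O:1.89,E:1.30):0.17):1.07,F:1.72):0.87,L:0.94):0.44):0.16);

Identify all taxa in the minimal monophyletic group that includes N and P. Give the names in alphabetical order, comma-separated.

A, C, D, G, K, N, P, R

Tracing N: it sits inside (N,A).
Tracing P: it sits inside (G,P).
The smallest clade enclosing both is ((N,A),(((G,P),(C,K,R)),D)); the answer is its 8 terminal taxa in alphabetical order.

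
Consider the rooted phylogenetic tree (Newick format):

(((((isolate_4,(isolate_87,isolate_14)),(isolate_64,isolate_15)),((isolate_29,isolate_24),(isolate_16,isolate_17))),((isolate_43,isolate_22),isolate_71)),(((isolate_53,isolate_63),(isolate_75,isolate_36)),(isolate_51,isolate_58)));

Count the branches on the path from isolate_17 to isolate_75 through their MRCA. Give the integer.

9

The MRCA of isolate_17 and isolate_75 is the root of the tree.
From isolate_17 up to that node: 5 branches. From isolate_75 up to the same node: 4 branches. Total: 5 + 4 = 9.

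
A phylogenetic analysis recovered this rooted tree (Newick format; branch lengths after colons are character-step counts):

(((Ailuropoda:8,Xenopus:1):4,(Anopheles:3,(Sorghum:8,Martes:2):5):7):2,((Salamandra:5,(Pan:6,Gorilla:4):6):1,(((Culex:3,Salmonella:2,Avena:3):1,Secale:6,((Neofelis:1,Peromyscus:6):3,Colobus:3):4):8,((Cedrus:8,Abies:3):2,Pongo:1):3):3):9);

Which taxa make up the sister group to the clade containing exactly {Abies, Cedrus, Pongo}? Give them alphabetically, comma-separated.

Avena, Colobus, Culex, Neofelis, Peromyscus, Salmonella, Secale

The clade containing exactly {Abies, Cedrus, Pongo} attaches to the tree at the node subtending (((Culex,Salmonella,Avena),Secale,((Neofelis,Peromyscus),Colobus)),((Cedrus,Abies),Pongo)).
The other lineage descending from that same node — the sister group — is ((Culex,Salmonella,Avena),Secale,((Neofelis,Peromyscus),Colobus)); its 7 tips in alphabetical order are the answer.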